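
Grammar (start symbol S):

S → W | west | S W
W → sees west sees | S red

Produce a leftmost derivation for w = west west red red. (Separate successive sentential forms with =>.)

S => S W => west W => west S red => west W red => west S red red => west west red red

S => S W   [S → S W]
S W => west W   [S → west]
west W => west S red   [W → S red]
west S red => west W red   [S → W]
west W red => west S red red   [W → S red]
west S red red => west west red red   [S → west]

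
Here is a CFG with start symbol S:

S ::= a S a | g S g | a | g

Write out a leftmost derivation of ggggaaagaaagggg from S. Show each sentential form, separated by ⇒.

S ⇒ gSg   [S ::= g S g]
gSg ⇒ ggSgg   [S ::= g S g]
ggSgg ⇒ gggSggg   [S ::= g S g]
gggSggg ⇒ ggggSgggg   [S ::= g S g]
ggggSgggg ⇒ ggggaSagggg   [S ::= a S a]
ggggaSagggg ⇒ ggggaaSaagggg   [S ::= a S a]
ggggaaSaagggg ⇒ ggggaaaSaaagggg   [S ::= a S a]
ggggaaaSaaagggg ⇒ ggggaaagaaagggg   [S ::= g]

S ⇒ gSg ⇒ ggSgg ⇒ gggSggg ⇒ ggggSgggg ⇒ ggggaSagggg ⇒ ggggaaSaagggg ⇒ ggggaaaSaaagggg ⇒ ggggaaagaaagggg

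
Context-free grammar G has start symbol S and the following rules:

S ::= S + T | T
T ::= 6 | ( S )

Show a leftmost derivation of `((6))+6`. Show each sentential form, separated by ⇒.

S ⇒ S+T   [S ::= S + T]
S+T ⇒ T+T   [S ::= T]
T+T ⇒ (S)+T   [T ::= ( S )]
(S)+T ⇒ (T)+T   [S ::= T]
(T)+T ⇒ ((S))+T   [T ::= ( S )]
((S))+T ⇒ ((T))+T   [S ::= T]
((T))+T ⇒ ((6))+T   [T ::= 6]
((6))+T ⇒ ((6))+6   [T ::= 6]

S ⇒ S+T ⇒ T+T ⇒ (S)+T ⇒ (T)+T ⇒ ((S))+T ⇒ ((T))+T ⇒ ((6))+T ⇒ ((6))+6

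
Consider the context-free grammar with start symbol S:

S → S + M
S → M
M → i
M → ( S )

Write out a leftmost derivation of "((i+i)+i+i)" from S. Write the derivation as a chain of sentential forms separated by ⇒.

S⇒M⇒(S)⇒(S+M)⇒(S+M+M)⇒(M+M+M)⇒((S)+M+M)⇒((S+M)+M+M)⇒((M+M)+M+M)⇒((i+M)+M+M)⇒((i+i)+M+M)⇒((i+i)+i+M)⇒((i+i)+i+i)

S ⇒ M   [S → M]
M ⇒ (S)   [M → ( S )]
(S) ⇒ (S+M)   [S → S + M]
(S+M) ⇒ (S+M+M)   [S → S + M]
(S+M+M) ⇒ (M+M+M)   [S → M]
(M+M+M) ⇒ ((S)+M+M)   [M → ( S )]
((S)+M+M) ⇒ ((S+M)+M+M)   [S → S + M]
((S+M)+M+M) ⇒ ((M+M)+M+M)   [S → M]
((M+M)+M+M) ⇒ ((i+M)+M+M)   [M → i]
((i+M)+M+M) ⇒ ((i+i)+M+M)   [M → i]
((i+i)+M+M) ⇒ ((i+i)+i+M)   [M → i]
((i+i)+i+M) ⇒ ((i+i)+i+i)   [M → i]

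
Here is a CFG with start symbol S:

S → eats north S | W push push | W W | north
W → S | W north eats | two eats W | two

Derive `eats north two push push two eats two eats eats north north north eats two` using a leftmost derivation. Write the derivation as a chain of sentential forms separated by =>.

S => eats north S   [S → eats north S]
eats north S => eats north W W   [S → W W]
eats north W W => eats north S W   [W → S]
eats north S W => eats north W W W   [S → W W]
eats north W W W => eats north S W W   [W → S]
eats north S W W => eats north W push push W W   [S → W push push]
eats north W push push W W => eats north two push push W W   [W → two]
eats north two push push W W => eats north two push push W north eats W   [W → W north eats]
eats north two push push W north eats W => eats north two push push two eats W north eats W   [W → two eats W]
eats north two push push two eats W north eats W => eats north two push push two eats two eats W north eats W   [W → two eats W]
eats north two push push two eats two eats W north eats W => eats north two push push two eats two eats S north eats W   [W → S]
eats north two push push two eats two eats S north eats W => eats north two push push two eats two eats eats north S north eats W   [S → eats north S]
eats north two push push two eats two eats eats north S north eats W => eats north two push push two eats two eats eats north north north eats W   [S → north]
eats north two push push two eats two eats eats north north north eats W => eats north two push push two eats two eats eats north north north eats two   [W → two]

S => eats north S => eats north W W => eats north S W => eats north W W W => eats north S W W => eats north W push push W W => eats north two push push W W => eats north two push push W north eats W => eats north two push push two eats W north eats W => eats north two push push two eats two eats W north eats W => eats north two push push two eats two eats S north eats W => eats north two push push two eats two eats eats north S north eats W => eats north two push push two eats two eats eats north north north eats W => eats north two push push two eats two eats eats north north north eats two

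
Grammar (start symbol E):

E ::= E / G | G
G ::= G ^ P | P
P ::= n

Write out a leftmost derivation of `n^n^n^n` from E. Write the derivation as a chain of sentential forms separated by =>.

E => G   [E ::= G]
G => G^P   [G ::= G ^ P]
G^P => G^P^P   [G ::= G ^ P]
G^P^P => G^P^P^P   [G ::= G ^ P]
G^P^P^P => P^P^P^P   [G ::= P]
P^P^P^P => n^P^P^P   [P ::= n]
n^P^P^P => n^n^P^P   [P ::= n]
n^n^P^P => n^n^n^P   [P ::= n]
n^n^n^P => n^n^n^n   [P ::= n]

E=>G=>G^P=>G^P^P=>G^P^P^P=>P^P^P^P=>n^P^P^P=>n^n^P^P=>n^n^n^P=>n^n^n^n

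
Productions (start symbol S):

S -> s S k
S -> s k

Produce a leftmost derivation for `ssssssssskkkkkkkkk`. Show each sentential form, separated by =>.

S => sSk   [S -> s S k]
sSk => ssSkk   [S -> s S k]
ssSkk => sssSkkk   [S -> s S k]
sssSkkk => ssssSkkkk   [S -> s S k]
ssssSkkkk => sssssSkkkkk   [S -> s S k]
sssssSkkkkk => ssssssSkkkkkk   [S -> s S k]
ssssssSkkkkkk => sssssssSkkkkkkk   [S -> s S k]
sssssssSkkkkkkk => ssssssssSkkkkkkkk   [S -> s S k]
ssssssssSkkkkkkkk => ssssssssskkkkkkkkk   [S -> s k]

S => sSk => ssSkk => sssSkkk => ssssSkkkk => sssssSkkkkk => ssssssSkkkkkk => sssssssSkkkkkkk => ssssssssSkkkkkkkk => ssssssssskkkkkkkkk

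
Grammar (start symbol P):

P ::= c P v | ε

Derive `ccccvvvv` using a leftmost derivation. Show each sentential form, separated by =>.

P => cPv => ccPvv => cccPvvv => ccccPvvvv => ccccvvvv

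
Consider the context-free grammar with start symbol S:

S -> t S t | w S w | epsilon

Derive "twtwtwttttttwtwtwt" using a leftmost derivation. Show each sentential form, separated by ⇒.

S ⇒ tSt   [S -> t S t]
tSt ⇒ twSwt   [S -> w S w]
twSwt ⇒ twtStwt   [S -> t S t]
twtStwt ⇒ twtwSwtwt   [S -> w S w]
twtwSwtwt ⇒ twtwtStwtwt   [S -> t S t]
twtwtStwtwt ⇒ twtwtwSwtwtwt   [S -> w S w]
twtwtwSwtwtwt ⇒ twtwtwtStwtwtwt   [S -> t S t]
twtwtwtStwtwtwt ⇒ twtwtwttSttwtwtwt   [S -> t S t]
twtwtwttSttwtwtwt ⇒ twtwtwtttStttwtwtwt   [S -> t S t]
twtwtwtttStttwtwtwt ⇒ twtwtwttttttwtwtwt   [S -> epsilon]

S ⇒ tSt ⇒ twSwt ⇒ twtStwt ⇒ twtwSwtwt ⇒ twtwtStwtwt ⇒ twtwtwSwtwtwt ⇒ twtwtwtStwtwtwt ⇒ twtwtwttSttwtwtwt ⇒ twtwtwtttStttwtwtwt ⇒ twtwtwttttttwtwtwt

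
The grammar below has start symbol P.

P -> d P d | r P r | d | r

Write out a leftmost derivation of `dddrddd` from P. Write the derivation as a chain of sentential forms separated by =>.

P => dPd   [P -> d P d]
dPd => ddPdd   [P -> d P d]
ddPdd => dddPddd   [P -> d P d]
dddPddd => dddrddd   [P -> r]

P => dPd => ddPdd => dddPddd => dddrddd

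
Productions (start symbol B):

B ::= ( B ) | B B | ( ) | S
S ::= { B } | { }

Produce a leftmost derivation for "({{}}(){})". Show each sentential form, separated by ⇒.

B ⇒ (B)   [B ::= ( B )]
(B) ⇒ (BB)   [B ::= B B]
(BB) ⇒ (BBB)   [B ::= B B]
(BBB) ⇒ (SBB)   [B ::= S]
(SBB) ⇒ ({B}BB)   [S ::= { B }]
({B}BB) ⇒ ({S}BB)   [B ::= S]
({S}BB) ⇒ ({{}}BB)   [S ::= { }]
({{}}BB) ⇒ ({{}}()B)   [B ::= ( )]
({{}}()B) ⇒ ({{}}()S)   [B ::= S]
({{}}()S) ⇒ ({{}}(){})   [S ::= { }]

B ⇒ (B) ⇒ (BB) ⇒ (BBB) ⇒ (SBB) ⇒ ({B}BB) ⇒ ({S}BB) ⇒ ({{}}BB) ⇒ ({{}}()B) ⇒ ({{}}()S) ⇒ ({{}}(){})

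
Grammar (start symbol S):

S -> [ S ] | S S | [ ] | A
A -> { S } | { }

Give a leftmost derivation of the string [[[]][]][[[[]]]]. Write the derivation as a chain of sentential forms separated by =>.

S => SS   [S -> S S]
SS => [S]S   [S -> [ S ]]
[S]S => [SS]S   [S -> S S]
[SS]S => [[S]S]S   [S -> [ S ]]
[[S]S]S => [[[]]S]S   [S -> [ ]]
[[[]]S]S => [[[]][]]S   [S -> [ ]]
[[[]][]]S => [[[]][]][S]   [S -> [ S ]]
[[[]][]][S] => [[[]][]][[S]]   [S -> [ S ]]
[[[]][]][[S]] => [[[]][]][[[S]]]   [S -> [ S ]]
[[[]][]][[[S]]] => [[[]][]][[[[]]]]   [S -> [ ]]

S=>SS=>[S]S=>[SS]S=>[[S]S]S=>[[[]]S]S=>[[[]][]]S=>[[[]][]][S]=>[[[]][]][[S]]=>[[[]][]][[[S]]]=>[[[]][]][[[[]]]]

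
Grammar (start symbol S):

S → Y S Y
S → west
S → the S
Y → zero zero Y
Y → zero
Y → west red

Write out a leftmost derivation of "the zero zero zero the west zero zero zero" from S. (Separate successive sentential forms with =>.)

S => the S   [S → the S]
the S => the Y S Y   [S → Y S Y]
the Y S Y => the zero zero Y S Y   [Y → zero zero Y]
the zero zero Y S Y => the zero zero zero S Y   [Y → zero]
the zero zero zero S Y => the zero zero zero the S Y   [S → the S]
the zero zero zero the S Y => the zero zero zero the west Y   [S → west]
the zero zero zero the west Y => the zero zero zero the west zero zero Y   [Y → zero zero Y]
the zero zero zero the west zero zero Y => the zero zero zero the west zero zero zero   [Y → zero]

S => the S => the Y S Y => the zero zero Y S Y => the zero zero zero S Y => the zero zero zero the S Y => the zero zero zero the west Y => the zero zero zero the west zero zero Y => the zero zero zero the west zero zero zero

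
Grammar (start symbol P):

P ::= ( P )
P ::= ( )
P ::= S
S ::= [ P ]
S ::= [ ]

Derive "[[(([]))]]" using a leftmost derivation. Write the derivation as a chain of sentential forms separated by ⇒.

P ⇒ S ⇒ [P] ⇒ [S] ⇒ [[P]] ⇒ [[(P)]] ⇒ [[((P))]] ⇒ [[((S))]] ⇒ [[(([]))]]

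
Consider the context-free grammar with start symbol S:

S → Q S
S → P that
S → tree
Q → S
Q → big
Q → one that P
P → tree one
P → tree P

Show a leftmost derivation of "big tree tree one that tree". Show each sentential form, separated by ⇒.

S ⇒ Q S   [S → Q S]
Q S ⇒ big S   [Q → big]
big S ⇒ big Q S   [S → Q S]
big Q S ⇒ big S S   [Q → S]
big S S ⇒ big Q S S   [S → Q S]
big Q S S ⇒ big S S S   [Q → S]
big S S S ⇒ big tree S S   [S → tree]
big tree S S ⇒ big tree P that S   [S → P that]
big tree P that S ⇒ big tree tree one that S   [P → tree one]
big tree tree one that S ⇒ big tree tree one that tree   [S → tree]

S ⇒ Q S ⇒ big S ⇒ big Q S ⇒ big S S ⇒ big Q S S ⇒ big S S S ⇒ big tree S S ⇒ big tree P that S ⇒ big tree tree one that S ⇒ big tree tree one that tree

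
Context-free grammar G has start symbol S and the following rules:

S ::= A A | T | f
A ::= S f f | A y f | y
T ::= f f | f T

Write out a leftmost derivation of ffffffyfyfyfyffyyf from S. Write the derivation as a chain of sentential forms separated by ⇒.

S ⇒ AA   [S ::= A A]
AA ⇒ SffA   [A ::= S f f]
SffA ⇒ AAffA   [S ::= A A]
AAffA ⇒ AyfAffA   [A ::= A y f]
AyfAffA ⇒ AyfyfAffA   [A ::= A y f]
AyfyfAffA ⇒ AyfyfyfAffA   [A ::= A y f]
AyfyfyfAffA ⇒ SffyfyfyfAffA   [A ::= S f f]
SffyfyfyfAffA ⇒ TffyfyfyfAffA   [S ::= T]
TffyfyfyfAffA ⇒ fTffyfyfyfAffA   [T ::= f T]
fTffyfyfyfAffA ⇒ ffTffyfyfyfAffA   [T ::= f T]
ffTffyfyfyfAffA ⇒ ffffffyfyfyfAffA   [T ::= f f]
ffffffyfyfyfAffA ⇒ ffffffyfyfyfyffA   [A ::= y]
ffffffyfyfyfyffA ⇒ ffffffyfyfyfyffAyf   [A ::= A y f]
ffffffyfyfyfyffAyf ⇒ ffffffyfyfyfyffyyf   [A ::= y]

S ⇒ AA ⇒ SffA ⇒ AAffA ⇒ AyfAffA ⇒ AyfyfAffA ⇒ AyfyfyfAffA ⇒ SffyfyfyfAffA ⇒ TffyfyfyfAffA ⇒ fTffyfyfyfAffA ⇒ ffTffyfyfyfAffA ⇒ ffffffyfyfyfAffA ⇒ ffffffyfyfyfyffA ⇒ ffffffyfyfyfyffAyf ⇒ ffffffyfyfyfyffyyf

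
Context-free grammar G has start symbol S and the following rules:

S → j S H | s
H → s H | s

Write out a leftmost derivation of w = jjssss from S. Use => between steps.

S => jSH   [S → j S H]
jSH => jjSHH   [S → j S H]
jjSHH => jjsHH   [S → s]
jjsHH => jjssHH   [H → s H]
jjssHH => jjsssH   [H → s]
jjsssH => jjssss   [H → s]

S => jSH => jjSHH => jjsHH => jjssHH => jjsssH => jjssss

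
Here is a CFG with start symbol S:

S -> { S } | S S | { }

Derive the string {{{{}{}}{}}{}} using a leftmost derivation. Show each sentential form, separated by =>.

S=>{S}=>{SS}=>{{S}S}=>{{SS}S}=>{{{S}S}S}=>{{{SS}S}S}=>{{{{}S}S}S}=>{{{{}{}}S}S}=>{{{{}{}}{}}S}=>{{{{}{}}{}}{}}

S => {S}   [S -> { S }]
{S} => {SS}   [S -> S S]
{SS} => {{S}S}   [S -> { S }]
{{S}S} => {{SS}S}   [S -> S S]
{{SS}S} => {{{S}S}S}   [S -> { S }]
{{{S}S}S} => {{{SS}S}S}   [S -> S S]
{{{SS}S}S} => {{{{}S}S}S}   [S -> { }]
{{{{}S}S}S} => {{{{}{}}S}S}   [S -> { }]
{{{{}{}}S}S} => {{{{}{}}{}}S}   [S -> { }]
{{{{}{}}{}}S} => {{{{}{}}{}}{}}   [S -> { }]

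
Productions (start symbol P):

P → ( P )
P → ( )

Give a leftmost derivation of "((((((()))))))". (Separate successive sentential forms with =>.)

P => (P) => ((P)) => (((P))) => ((((P)))) => (((((P))))) => ((((((P)))))) => ((((((()))))))

P => (P)   [P → ( P )]
(P) => ((P))   [P → ( P )]
((P)) => (((P)))   [P → ( P )]
(((P))) => ((((P))))   [P → ( P )]
((((P)))) => (((((P)))))   [P → ( P )]
(((((P))))) => ((((((P))))))   [P → ( P )]
((((((P)))))) => ((((((()))))))   [P → ( )]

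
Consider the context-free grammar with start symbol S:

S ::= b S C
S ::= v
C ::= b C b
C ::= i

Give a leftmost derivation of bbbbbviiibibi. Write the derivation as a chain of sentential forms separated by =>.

S => bSC => bbSCC => bbbSCCC => bbbbSCCCC => bbbbbSCCCCC => bbbbbvCCCCC => bbbbbviCCCC => bbbbbviiCCC => bbbbbviiiCC => bbbbbviiibCbC => bbbbbviiibibC => bbbbbviiibibi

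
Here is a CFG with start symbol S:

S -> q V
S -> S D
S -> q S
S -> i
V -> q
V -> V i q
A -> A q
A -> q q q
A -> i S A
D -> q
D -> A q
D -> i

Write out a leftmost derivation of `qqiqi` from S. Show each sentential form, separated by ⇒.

S ⇒ SD ⇒ qVD ⇒ qViqD ⇒ qqiqD ⇒ qqiqi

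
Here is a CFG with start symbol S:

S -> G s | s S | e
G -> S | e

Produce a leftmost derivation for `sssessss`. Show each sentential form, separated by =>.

S => sS => ssS => ssGs => ssSs => ssGss => ssSss => sssSss => sssGsss => sssSsss => sssGssss => sssessss

S => sS   [S -> s S]
sS => ssS   [S -> s S]
ssS => ssGs   [S -> G s]
ssGs => ssSs   [G -> S]
ssSs => ssGss   [S -> G s]
ssGss => ssSss   [G -> S]
ssSss => sssSss   [S -> s S]
sssSss => sssGsss   [S -> G s]
sssGsss => sssSsss   [G -> S]
sssSsss => sssGssss   [S -> G s]
sssGssss => sssessss   [G -> e]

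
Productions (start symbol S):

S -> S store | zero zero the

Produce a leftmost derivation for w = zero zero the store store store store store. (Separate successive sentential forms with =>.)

S => S store   [S -> S store]
S store => S store store   [S -> S store]
S store store => S store store store   [S -> S store]
S store store store => S store store store store   [S -> S store]
S store store store store => S store store store store store   [S -> S store]
S store store store store store => zero zero the store store store store store   [S -> zero zero the]

S => S store => S store store => S store store store => S store store store store => S store store store store store => zero zero the store store store store store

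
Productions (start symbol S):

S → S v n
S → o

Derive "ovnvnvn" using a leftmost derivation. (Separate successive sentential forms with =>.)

S => Svn   [S → S v n]
Svn => Svnvn   [S → S v n]
Svnvn => Svnvnvn   [S → S v n]
Svnvnvn => ovnvnvn   [S → o]

S => Svn => Svnvn => Svnvnvn => ovnvnvn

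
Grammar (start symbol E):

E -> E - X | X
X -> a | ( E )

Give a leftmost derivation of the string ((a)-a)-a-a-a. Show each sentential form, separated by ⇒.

E ⇒ E-X ⇒ E-X-X ⇒ E-X-X-X ⇒ X-X-X-X ⇒ (E)-X-X-X ⇒ (E-X)-X-X-X ⇒ (X-X)-X-X-X ⇒ ((E)-X)-X-X-X ⇒ ((X)-X)-X-X-X ⇒ ((a)-X)-X-X-X ⇒ ((a)-a)-X-X-X ⇒ ((a)-a)-a-X-X ⇒ ((a)-a)-a-a-X ⇒ ((a)-a)-a-a-a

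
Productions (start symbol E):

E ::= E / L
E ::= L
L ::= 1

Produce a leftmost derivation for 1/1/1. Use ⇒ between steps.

E⇒E/L⇒E/L/L⇒L/L/L⇒1/L/L⇒1/1/L⇒1/1/1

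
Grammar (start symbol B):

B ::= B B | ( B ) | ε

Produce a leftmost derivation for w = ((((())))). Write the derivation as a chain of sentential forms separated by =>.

B => (B)   [B ::= ( B )]
(B) => ((B))   [B ::= ( B )]
((B)) => (((B)))   [B ::= ( B )]
(((B))) => (((BB)))   [B ::= B B]
(((BB))) => ((((B)B)))   [B ::= ( B )]
((((B)B))) => (((((B))B)))   [B ::= ( B )]
(((((B))B))) => ((((())B)))   [B ::= ε]
((((())B))) => ((((()))))   [B ::= ε]

B=>(B)=>((B))=>(((B)))=>(((BB)))=>((((B)B)))=>(((((B))B)))=>((((())B)))=>((((()))))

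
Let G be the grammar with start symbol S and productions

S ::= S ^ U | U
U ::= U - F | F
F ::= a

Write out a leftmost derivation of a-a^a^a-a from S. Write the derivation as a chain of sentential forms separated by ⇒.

S ⇒ S^U   [S ::= S ^ U]
S^U ⇒ S^U^U   [S ::= S ^ U]
S^U^U ⇒ U^U^U   [S ::= U]
U^U^U ⇒ U-F^U^U   [U ::= U - F]
U-F^U^U ⇒ F-F^U^U   [U ::= F]
F-F^U^U ⇒ a-F^U^U   [F ::= a]
a-F^U^U ⇒ a-a^U^U   [F ::= a]
a-a^U^U ⇒ a-a^F^U   [U ::= F]
a-a^F^U ⇒ a-a^a^U   [F ::= a]
a-a^a^U ⇒ a-a^a^U-F   [U ::= U - F]
a-a^a^U-F ⇒ a-a^a^F-F   [U ::= F]
a-a^a^F-F ⇒ a-a^a^a-F   [F ::= a]
a-a^a^a-F ⇒ a-a^a^a-a   [F ::= a]

S ⇒ S^U ⇒ S^U^U ⇒ U^U^U ⇒ U-F^U^U ⇒ F-F^U^U ⇒ a-F^U^U ⇒ a-a^U^U ⇒ a-a^F^U ⇒ a-a^a^U ⇒ a-a^a^U-F ⇒ a-a^a^F-F ⇒ a-a^a^a-F ⇒ a-a^a^a-a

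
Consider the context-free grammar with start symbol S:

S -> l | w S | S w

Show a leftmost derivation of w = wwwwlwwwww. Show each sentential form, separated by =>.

S => Sw => Sww => wSww => wwSww => wwSwww => wwSwwww => wwSwwwww => wwwSwwwww => wwwwSwwwww => wwwwlwwwww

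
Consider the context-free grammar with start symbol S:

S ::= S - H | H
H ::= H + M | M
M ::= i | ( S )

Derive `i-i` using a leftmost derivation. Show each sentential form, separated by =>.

S => S-H   [S ::= S - H]
S-H => H-H   [S ::= H]
H-H => M-H   [H ::= M]
M-H => i-H   [M ::= i]
i-H => i-M   [H ::= M]
i-M => i-i   [M ::= i]

S => S-H => H-H => M-H => i-H => i-M => i-i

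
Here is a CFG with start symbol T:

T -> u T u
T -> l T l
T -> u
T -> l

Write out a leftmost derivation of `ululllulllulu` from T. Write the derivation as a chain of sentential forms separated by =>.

T=>uTu=>ulTlu=>uluTulu=>ululTlulu=>ulullTllulu=>ululllTlllulu=>ululllulllulu

T => uTu   [T -> u T u]
uTu => ulTlu   [T -> l T l]
ulTlu => uluTulu   [T -> u T u]
uluTulu => ululTlulu   [T -> l T l]
ululTlulu => ulullTllulu   [T -> l T l]
ulullTllulu => ululllTlllulu   [T -> l T l]
ululllTlllulu => ululllulllulu   [T -> u]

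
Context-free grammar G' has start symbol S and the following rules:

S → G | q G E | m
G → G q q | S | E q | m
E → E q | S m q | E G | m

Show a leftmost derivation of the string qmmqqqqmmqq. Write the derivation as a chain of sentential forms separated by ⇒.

S ⇒ qGE ⇒ qGqqE ⇒ qEqqqE ⇒ qSmqqqqE ⇒ qmmqqqqE ⇒ qmmqqqqEq ⇒ qmmqqqqSmqq ⇒ qmmqqqqGmqq ⇒ qmmqqqqmmqq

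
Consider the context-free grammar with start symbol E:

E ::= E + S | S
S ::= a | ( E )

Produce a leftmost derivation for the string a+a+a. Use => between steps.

E => E+S   [E ::= E + S]
E+S => E+S+S   [E ::= E + S]
E+S+S => S+S+S   [E ::= S]
S+S+S => a+S+S   [S ::= a]
a+S+S => a+a+S   [S ::= a]
a+a+S => a+a+a   [S ::= a]

E=>E+S=>E+S+S=>S+S+S=>a+S+S=>a+a+S=>a+a+a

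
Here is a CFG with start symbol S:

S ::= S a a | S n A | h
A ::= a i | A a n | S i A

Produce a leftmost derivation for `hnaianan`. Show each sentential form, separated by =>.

S=>SnA=>hnA=>hnAan=>hnAanan=>hnaianan

S => SnA   [S ::= S n A]
SnA => hnA   [S ::= h]
hnA => hnAan   [A ::= A a n]
hnAan => hnAanan   [A ::= A a n]
hnAanan => hnaianan   [A ::= a i]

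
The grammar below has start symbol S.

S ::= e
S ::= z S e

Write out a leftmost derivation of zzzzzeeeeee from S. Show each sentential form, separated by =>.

S => zSe   [S ::= z S e]
zSe => zzSee   [S ::= z S e]
zzSee => zzzSeee   [S ::= z S e]
zzzSeee => zzzzSeeee   [S ::= z S e]
zzzzSeeee => zzzzzSeeeee   [S ::= z S e]
zzzzzSeeeee => zzzzzeeeeee   [S ::= e]

S => zSe => zzSee => zzzSeee => zzzzSeeee => zzzzzSeeeee => zzzzzeeeeee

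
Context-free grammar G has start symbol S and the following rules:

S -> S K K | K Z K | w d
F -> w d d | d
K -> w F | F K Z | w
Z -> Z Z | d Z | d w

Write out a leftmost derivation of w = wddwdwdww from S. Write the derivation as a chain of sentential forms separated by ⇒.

S ⇒ KZK ⇒ wFZK ⇒ wdZK ⇒ wdZZK ⇒ wdZZZK ⇒ wddwZZK ⇒ wddwdwZK ⇒ wddwdwdwK ⇒ wddwdwdww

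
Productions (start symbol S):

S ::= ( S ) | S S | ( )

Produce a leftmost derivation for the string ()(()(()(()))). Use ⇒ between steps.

S ⇒ SS ⇒ ()S ⇒ ()(S) ⇒ ()(SS) ⇒ ()(()S) ⇒ ()(()(S)) ⇒ ()(()(SS)) ⇒ ()(()(()S)) ⇒ ()(()(()(S))) ⇒ ()(()(()(())))

S ⇒ SS   [S ::= S S]
SS ⇒ ()S   [S ::= ( )]
()S ⇒ ()(S)   [S ::= ( S )]
()(S) ⇒ ()(SS)   [S ::= S S]
()(SS) ⇒ ()(()S)   [S ::= ( )]
()(()S) ⇒ ()(()(S))   [S ::= ( S )]
()(()(S)) ⇒ ()(()(SS))   [S ::= S S]
()(()(SS)) ⇒ ()(()(()S))   [S ::= ( )]
()(()(()S)) ⇒ ()(()(()(S)))   [S ::= ( S )]
()(()(()(S))) ⇒ ()(()(()(())))   [S ::= ( )]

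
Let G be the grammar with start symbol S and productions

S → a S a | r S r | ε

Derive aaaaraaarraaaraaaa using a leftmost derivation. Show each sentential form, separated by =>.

S=>aSa=>aaSaa=>aaaSaaa=>aaaaSaaaa=>aaaarSraaaa=>aaaaraSaraaaa=>aaaaraaSaaraaaa=>aaaaraaaSaaaraaaa=>aaaaraaarSraaaraaaa=>aaaaraaarraaaraaaa

S => aSa   [S → a S a]
aSa => aaSaa   [S → a S a]
aaSaa => aaaSaaa   [S → a S a]
aaaSaaa => aaaaSaaaa   [S → a S a]
aaaaSaaaa => aaaarSraaaa   [S → r S r]
aaaarSraaaa => aaaaraSaraaaa   [S → a S a]
aaaaraSaraaaa => aaaaraaSaaraaaa   [S → a S a]
aaaaraaSaaraaaa => aaaaraaaSaaaraaaa   [S → a S a]
aaaaraaaSaaaraaaa => aaaaraaarSraaaraaaa   [S → r S r]
aaaaraaarSraaaraaaa => aaaaraaarraaaraaaa   [S → ε]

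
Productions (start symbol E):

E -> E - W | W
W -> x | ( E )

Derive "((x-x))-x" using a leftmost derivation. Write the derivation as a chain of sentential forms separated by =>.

E=>E-W=>W-W=>(E)-W=>(W)-W=>((E))-W=>((E-W))-W=>((W-W))-W=>((x-W))-W=>((x-x))-W=>((x-x))-x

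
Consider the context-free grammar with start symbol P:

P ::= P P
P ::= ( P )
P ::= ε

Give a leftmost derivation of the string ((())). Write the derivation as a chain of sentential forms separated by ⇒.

P ⇒ PP ⇒ PPP ⇒ (P)PP ⇒ (PP)PP ⇒ ((P)P)PP ⇒ ((PP)P)PP ⇒ (((P)P)P)PP ⇒ ((()P)P)PP ⇒ ((())P)PP ⇒ ((()))PP ⇒ ((()))P ⇒ ((()))

P ⇒ PP   [P ::= P P]
PP ⇒ PPP   [P ::= P P]
PPP ⇒ (P)PP   [P ::= ( P )]
(P)PP ⇒ (PP)PP   [P ::= P P]
(PP)PP ⇒ ((P)P)PP   [P ::= ( P )]
((P)P)PP ⇒ ((PP)P)PP   [P ::= P P]
((PP)P)PP ⇒ (((P)P)P)PP   [P ::= ( P )]
(((P)P)P)PP ⇒ ((()P)P)PP   [P ::= ε]
((()P)P)PP ⇒ ((())P)PP   [P ::= ε]
((())P)PP ⇒ ((()))PP   [P ::= ε]
((()))PP ⇒ ((()))P   [P ::= ε]
((()))P ⇒ ((()))   [P ::= ε]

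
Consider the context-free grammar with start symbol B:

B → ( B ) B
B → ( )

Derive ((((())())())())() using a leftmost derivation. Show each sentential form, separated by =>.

B => (B)B => ((B)B)B => (((B)B)B)B => ((((B)B)B)B)B => ((((())B)B)B)B => ((((())())B)B)B => ((((())())())B)B => ((((())())())())B => ((((())())())())()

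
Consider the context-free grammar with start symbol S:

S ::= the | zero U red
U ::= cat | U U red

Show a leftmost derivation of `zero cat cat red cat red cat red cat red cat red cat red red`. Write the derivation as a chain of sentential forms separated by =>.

S => zero U red => zero U U red red => zero U U red U red red => zero U U red U red U red red => zero U U red U red U red U red red => zero U U red U red U red U red U red red => zero U U red U red U red U red U red U red red => zero cat U red U red U red U red U red U red red => zero cat cat red U red U red U red U red U red red => zero cat cat red cat red U red U red U red U red red => zero cat cat red cat red cat red U red U red U red red => zero cat cat red cat red cat red cat red U red U red red => zero cat cat red cat red cat red cat red cat red U red red => zero cat cat red cat red cat red cat red cat red cat red red

S => zero U red   [S ::= zero U red]
zero U red => zero U U red red   [U ::= U U red]
zero U U red red => zero U U red U red red   [U ::= U U red]
zero U U red U red red => zero U U red U red U red red   [U ::= U U red]
zero U U red U red U red red => zero U U red U red U red U red red   [U ::= U U red]
zero U U red U red U red U red red => zero U U red U red U red U red U red red   [U ::= U U red]
zero U U red U red U red U red U red red => zero U U red U red U red U red U red U red red   [U ::= U U red]
zero U U red U red U red U red U red U red red => zero cat U red U red U red U red U red U red red   [U ::= cat]
zero cat U red U red U red U red U red U red red => zero cat cat red U red U red U red U red U red red   [U ::= cat]
zero cat cat red U red U red U red U red U red red => zero cat cat red cat red U red U red U red U red red   [U ::= cat]
zero cat cat red cat red U red U red U red U red red => zero cat cat red cat red cat red U red U red U red red   [U ::= cat]
zero cat cat red cat red cat red U red U red U red red => zero cat cat red cat red cat red cat red U red U red red   [U ::= cat]
zero cat cat red cat red cat red cat red U red U red red => zero cat cat red cat red cat red cat red cat red U red red   [U ::= cat]
zero cat cat red cat red cat red cat red cat red U red red => zero cat cat red cat red cat red cat red cat red cat red red   [U ::= cat]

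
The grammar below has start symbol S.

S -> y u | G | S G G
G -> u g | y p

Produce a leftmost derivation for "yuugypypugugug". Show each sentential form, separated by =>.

S => SGG   [S -> S G G]
SGG => SGGGG   [S -> S G G]
SGGGG => SGGGGGG   [S -> S G G]
SGGGGGG => yuGGGGGG   [S -> y u]
yuGGGGGG => yuugGGGGG   [G -> u g]
yuugGGGGG => yuugypGGGG   [G -> y p]
yuugypGGGG => yuugypypGGG   [G -> y p]
yuugypypGGG => yuugypypugGG   [G -> u g]
yuugypypugGG => yuugypypugugG   [G -> u g]
yuugypypugugG => yuugypypugugug   [G -> u g]

S => SGG => SGGGG => SGGGGGG => yuGGGGGG => yuugGGGGG => yuugypGGGG => yuugypypGGG => yuugypypugGG => yuugypypugugG => yuugypypugugug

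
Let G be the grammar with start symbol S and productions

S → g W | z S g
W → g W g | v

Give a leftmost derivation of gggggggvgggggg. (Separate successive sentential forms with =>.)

S => gW   [S → g W]
gW => ggWg   [W → g W g]
ggWg => gggWgg   [W → g W g]
gggWgg => ggggWggg   [W → g W g]
ggggWggg => gggggWgggg   [W → g W g]
gggggWgggg => ggggggWggggg   [W → g W g]
ggggggWggggg => gggggggWgggggg   [W → g W g]
gggggggWgggggg => gggggggvgggggg   [W → v]

S => gW => ggWg => gggWgg => ggggWggg => gggggWgggg => ggggggWggggg => gggggggWgggggg => gggggggvgggggg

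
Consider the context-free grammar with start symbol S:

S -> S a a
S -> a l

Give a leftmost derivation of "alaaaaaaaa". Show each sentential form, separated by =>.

S => Saa => Saaaa => Saaaaaa => Saaaaaaaa => alaaaaaaaa

S => Saa   [S -> S a a]
Saa => Saaaa   [S -> S a a]
Saaaa => Saaaaaa   [S -> S a a]
Saaaaaa => Saaaaaaaa   [S -> S a a]
Saaaaaaaa => alaaaaaaaa   [S -> a l]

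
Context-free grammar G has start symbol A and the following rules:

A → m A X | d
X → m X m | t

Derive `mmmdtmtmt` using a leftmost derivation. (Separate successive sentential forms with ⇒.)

A⇒mAX⇒mmAXX⇒mmmAXXX⇒mmmdXXX⇒mmmdtXX⇒mmmdtmXmX⇒mmmdtmtmX⇒mmmdtmtmt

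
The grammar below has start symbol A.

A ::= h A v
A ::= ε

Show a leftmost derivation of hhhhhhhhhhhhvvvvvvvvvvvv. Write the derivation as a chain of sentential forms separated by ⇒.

A ⇒ hAv   [A ::= h A v]
hAv ⇒ hhAvv   [A ::= h A v]
hhAvv ⇒ hhhAvvv   [A ::= h A v]
hhhAvvv ⇒ hhhhAvvvv   [A ::= h A v]
hhhhAvvvv ⇒ hhhhhAvvvvv   [A ::= h A v]
hhhhhAvvvvv ⇒ hhhhhhAvvvvvv   [A ::= h A v]
hhhhhhAvvvvvv ⇒ hhhhhhhAvvvvvvv   [A ::= h A v]
hhhhhhhAvvvvvvv ⇒ hhhhhhhhAvvvvvvvv   [A ::= h A v]
hhhhhhhhAvvvvvvvv ⇒ hhhhhhhhhAvvvvvvvvv   [A ::= h A v]
hhhhhhhhhAvvvvvvvvv ⇒ hhhhhhhhhhAvvvvvvvvvv   [A ::= h A v]
hhhhhhhhhhAvvvvvvvvvv ⇒ hhhhhhhhhhhAvvvvvvvvvvv   [A ::= h A v]
hhhhhhhhhhhAvvvvvvvvvvv ⇒ hhhhhhhhhhhhAvvvvvvvvvvvv   [A ::= h A v]
hhhhhhhhhhhhAvvvvvvvvvvvv ⇒ hhhhhhhhhhhhvvvvvvvvvvvv   [A ::= ε]

A ⇒ hAv ⇒ hhAvv ⇒ hhhAvvv ⇒ hhhhAvvvv ⇒ hhhhhAvvvvv ⇒ hhhhhhAvvvvvv ⇒ hhhhhhhAvvvvvvv ⇒ hhhhhhhhAvvvvvvvv ⇒ hhhhhhhhhAvvvvvvvvv ⇒ hhhhhhhhhhAvvvvvvvvvv ⇒ hhhhhhhhhhhAvvvvvvvvvvv ⇒ hhhhhhhhhhhhAvvvvvvvvvvvv ⇒ hhhhhhhhhhhhvvvvvvvvvvvv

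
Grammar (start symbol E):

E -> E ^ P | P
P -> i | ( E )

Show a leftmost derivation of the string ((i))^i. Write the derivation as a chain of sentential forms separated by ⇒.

E ⇒ E^P   [E -> E ^ P]
E^P ⇒ P^P   [E -> P]
P^P ⇒ (E)^P   [P -> ( E )]
(E)^P ⇒ (P)^P   [E -> P]
(P)^P ⇒ ((E))^P   [P -> ( E )]
((E))^P ⇒ ((P))^P   [E -> P]
((P))^P ⇒ ((i))^P   [P -> i]
((i))^P ⇒ ((i))^i   [P -> i]

E ⇒ E^P ⇒ P^P ⇒ (E)^P ⇒ (P)^P ⇒ ((E))^P ⇒ ((P))^P ⇒ ((i))^P ⇒ ((i))^i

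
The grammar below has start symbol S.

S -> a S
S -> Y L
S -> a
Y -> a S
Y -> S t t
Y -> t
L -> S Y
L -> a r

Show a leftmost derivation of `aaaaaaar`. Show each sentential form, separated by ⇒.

S ⇒ aS   [S -> a S]
aS ⇒ aaS   [S -> a S]
aaS ⇒ aaaS   [S -> a S]
aaaS ⇒ aaaYL   [S -> Y L]
aaaYL ⇒ aaaaSL   [Y -> a S]
aaaaSL ⇒ aaaaaSL   [S -> a S]
aaaaaSL ⇒ aaaaaaL   [S -> a]
aaaaaaL ⇒ aaaaaaar   [L -> a r]

S⇒aS⇒aaS⇒aaaS⇒aaaYL⇒aaaaSL⇒aaaaaSL⇒aaaaaaL⇒aaaaaaar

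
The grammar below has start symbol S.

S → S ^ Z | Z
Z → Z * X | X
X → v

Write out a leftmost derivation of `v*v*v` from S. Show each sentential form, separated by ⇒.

S⇒Z⇒Z*X⇒Z*X*X⇒X*X*X⇒v*X*X⇒v*v*X⇒v*v*v

S ⇒ Z   [S → Z]
Z ⇒ Z*X   [Z → Z * X]
Z*X ⇒ Z*X*X   [Z → Z * X]
Z*X*X ⇒ X*X*X   [Z → X]
X*X*X ⇒ v*X*X   [X → v]
v*X*X ⇒ v*v*X   [X → v]
v*v*X ⇒ v*v*v   [X → v]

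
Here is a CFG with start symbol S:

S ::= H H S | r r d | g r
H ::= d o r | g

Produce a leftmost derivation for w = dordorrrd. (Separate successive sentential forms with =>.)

S => HHS => dorHS => dordorS => dordorrrd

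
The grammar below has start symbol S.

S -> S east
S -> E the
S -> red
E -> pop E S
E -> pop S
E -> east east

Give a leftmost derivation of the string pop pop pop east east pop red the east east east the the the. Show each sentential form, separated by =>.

S => E the   [S -> E the]
E the => pop S the   [E -> pop S]
pop S the => pop E the the   [S -> E the]
pop E the the => pop pop E S the the   [E -> pop E S]
pop pop E S the the => pop pop pop E S S the the   [E -> pop E S]
pop pop pop E S S the the => pop pop pop east east S S the the   [E -> east east]
pop pop pop east east S S the the => pop pop pop east east S east S the the   [S -> S east]
pop pop pop east east S east S the the => pop pop pop east east E the east S the the   [S -> E the]
pop pop pop east east E the east S the the => pop pop pop east east pop S the east S the the   [E -> pop S]
pop pop pop east east pop S the east S the the => pop pop pop east east pop red the east S the the   [S -> red]
pop pop pop east east pop red the east S the the => pop pop pop east east pop red the east E the the the   [S -> E the]
pop pop pop east east pop red the east E the the the => pop pop pop east east pop red the east east east the the the   [E -> east east]

S => E the => pop S the => pop E the the => pop pop E S the the => pop pop pop E S S the the => pop pop pop east east S S the the => pop pop pop east east S east S the the => pop pop pop east east E the east S the the => pop pop pop east east pop S the east S the the => pop pop pop east east pop red the east S the the => pop pop pop east east pop red the east E the the the => pop pop pop east east pop red the east east east the the the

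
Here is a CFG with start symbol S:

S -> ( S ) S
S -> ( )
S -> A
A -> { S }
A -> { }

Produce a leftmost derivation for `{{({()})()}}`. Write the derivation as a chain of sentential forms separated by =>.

S => A => {S} => {A} => {{S}} => {{(S)S}} => {{(A)S}} => {{({S})S}} => {{({()})S}} => {{({()})()}}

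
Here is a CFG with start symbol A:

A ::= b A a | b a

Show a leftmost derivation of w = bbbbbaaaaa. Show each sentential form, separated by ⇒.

A ⇒ bAa ⇒ bbAaa ⇒ bbbAaaa ⇒ bbbbAaaaa ⇒ bbbbbaaaaa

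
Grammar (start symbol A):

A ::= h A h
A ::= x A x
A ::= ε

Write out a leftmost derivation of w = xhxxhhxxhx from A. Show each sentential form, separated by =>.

A => xAx => xhAhx => xhxAxhx => xhxxAxxhx => xhxxhAhxxhx => xhxxhhxxhx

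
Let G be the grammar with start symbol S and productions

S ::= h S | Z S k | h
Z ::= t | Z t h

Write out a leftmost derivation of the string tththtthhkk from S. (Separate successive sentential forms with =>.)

S => ZSk => ZthSk => ZththSk => tththSk => tththZSkk => tththZthSkk => tththtthSkk => tththtthhkk

S => ZSk   [S ::= Z S k]
ZSk => ZthSk   [Z ::= Z t h]
ZthSk => ZththSk   [Z ::= Z t h]
ZththSk => tththSk   [Z ::= t]
tththSk => tththZSkk   [S ::= Z S k]
tththZSkk => tththZthSkk   [Z ::= Z t h]
tththZthSkk => tththtthSkk   [Z ::= t]
tththtthSkk => tththtthhkk   [S ::= h]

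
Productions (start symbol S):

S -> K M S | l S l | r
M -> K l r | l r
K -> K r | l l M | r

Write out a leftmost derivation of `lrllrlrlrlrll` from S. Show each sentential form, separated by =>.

S=>lSl=>lKMSl=>lrMSl=>lrKlrSl=>lrllMlrSl=>lrllKlrlrSl=>lrllrlrlrSl=>lrllrlrlrlSll=>lrllrlrlrlrll

S => lSl   [S -> l S l]
lSl => lKMSl   [S -> K M S]
lKMSl => lrMSl   [K -> r]
lrMSl => lrKlrSl   [M -> K l r]
lrKlrSl => lrllMlrSl   [K -> l l M]
lrllMlrSl => lrllKlrlrSl   [M -> K l r]
lrllKlrlrSl => lrllrlrlrSl   [K -> r]
lrllrlrlrSl => lrllrlrlrlSll   [S -> l S l]
lrllrlrlrlSll => lrllrlrlrlrll   [S -> r]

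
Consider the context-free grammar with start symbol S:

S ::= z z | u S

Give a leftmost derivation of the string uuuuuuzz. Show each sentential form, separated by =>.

S => uS => uuS => uuuS => uuuuS => uuuuuS => uuuuuuS => uuuuuuzz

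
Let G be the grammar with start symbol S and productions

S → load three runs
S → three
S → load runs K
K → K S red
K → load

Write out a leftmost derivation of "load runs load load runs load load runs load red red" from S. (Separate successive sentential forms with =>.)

S => load runs K   [S → load runs K]
load runs K => load runs K S red   [K → K S red]
load runs K S red => load runs load S red   [K → load]
load runs load S red => load runs load load runs K red   [S → load runs K]
load runs load load runs K red => load runs load load runs K S red red   [K → K S red]
load runs load load runs K S red red => load runs load load runs load S red red   [K → load]
load runs load load runs load S red red => load runs load load runs load load runs K red red   [S → load runs K]
load runs load load runs load load runs K red red => load runs load load runs load load runs load red red   [K → load]

S => load runs K => load runs K S red => load runs load S red => load runs load load runs K red => load runs load load runs K S red red => load runs load load runs load S red red => load runs load load runs load load runs K red red => load runs load load runs load load runs load red red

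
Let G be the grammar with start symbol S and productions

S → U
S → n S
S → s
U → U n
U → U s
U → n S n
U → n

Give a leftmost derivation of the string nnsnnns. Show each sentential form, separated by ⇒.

S ⇒ U ⇒ Us ⇒ Uns ⇒ nSnns ⇒ nUnns ⇒ nUnnns ⇒ nUsnnns ⇒ nnsnnns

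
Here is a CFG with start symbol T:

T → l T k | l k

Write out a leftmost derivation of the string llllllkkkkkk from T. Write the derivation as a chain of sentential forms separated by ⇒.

T ⇒ lTk ⇒ llTkk ⇒ lllTkkk ⇒ llllTkkkk ⇒ lllllTkkkkk ⇒ llllllkkkkkk

T ⇒ lTk   [T → l T k]
lTk ⇒ llTkk   [T → l T k]
llTkk ⇒ lllTkkk   [T → l T k]
lllTkkk ⇒ llllTkkkk   [T → l T k]
llllTkkkk ⇒ lllllTkkkkk   [T → l T k]
lllllTkkkkk ⇒ llllllkkkkkk   [T → l k]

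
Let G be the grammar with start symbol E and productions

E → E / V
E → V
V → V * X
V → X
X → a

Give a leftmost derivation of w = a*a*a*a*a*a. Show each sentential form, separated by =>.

E => V => V*X => V*X*X => V*X*X*X => V*X*X*X*X => V*X*X*X*X*X => X*X*X*X*X*X => a*X*X*X*X*X => a*a*X*X*X*X => a*a*a*X*X*X => a*a*a*a*X*X => a*a*a*a*a*X => a*a*a*a*a*a

E => V   [E → V]
V => V*X   [V → V * X]
V*X => V*X*X   [V → V * X]
V*X*X => V*X*X*X   [V → V * X]
V*X*X*X => V*X*X*X*X   [V → V * X]
V*X*X*X*X => V*X*X*X*X*X   [V → V * X]
V*X*X*X*X*X => X*X*X*X*X*X   [V → X]
X*X*X*X*X*X => a*X*X*X*X*X   [X → a]
a*X*X*X*X*X => a*a*X*X*X*X   [X → a]
a*a*X*X*X*X => a*a*a*X*X*X   [X → a]
a*a*a*X*X*X => a*a*a*a*X*X   [X → a]
a*a*a*a*X*X => a*a*a*a*a*X   [X → a]
a*a*a*a*a*X => a*a*a*a*a*a   [X → a]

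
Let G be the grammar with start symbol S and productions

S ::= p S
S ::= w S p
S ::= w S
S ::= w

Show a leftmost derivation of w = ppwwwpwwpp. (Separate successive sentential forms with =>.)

S => pS   [S ::= p S]
pS => ppS   [S ::= p S]
ppS => ppwSp   [S ::= w S p]
ppwSp => ppwwSpp   [S ::= w S p]
ppwwSpp => ppwwwSpp   [S ::= w S]
ppwwwSpp => ppwwwpSpp   [S ::= p S]
ppwwwpSpp => ppwwwpwSpp   [S ::= w S]
ppwwwpwSpp => ppwwwpwwpp   [S ::= w]

S => pS => ppS => ppwSp => ppwwSpp => ppwwwSpp => ppwwwpSpp => ppwwwpwSpp => ppwwwpwwpp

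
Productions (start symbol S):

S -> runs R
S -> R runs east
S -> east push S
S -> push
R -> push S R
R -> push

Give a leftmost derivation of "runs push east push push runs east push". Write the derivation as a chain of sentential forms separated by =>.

S => runs R => runs push S R => runs push east push S R => runs push east push R runs east R => runs push east push push runs east R => runs push east push push runs east push

S => runs R   [S -> runs R]
runs R => runs push S R   [R -> push S R]
runs push S R => runs push east push S R   [S -> east push S]
runs push east push S R => runs push east push R runs east R   [S -> R runs east]
runs push east push R runs east R => runs push east push push runs east R   [R -> push]
runs push east push push runs east R => runs push east push push runs east push   [R -> push]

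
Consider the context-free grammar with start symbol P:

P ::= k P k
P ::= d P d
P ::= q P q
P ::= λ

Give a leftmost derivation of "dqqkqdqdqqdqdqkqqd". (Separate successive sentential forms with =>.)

P=>dPd=>dqPqd=>dqqPqqd=>dqqkPkqqd=>dqqkqPqkqqd=>dqqkqdPdqkqqd=>dqqkqdqPqdqkqqd=>dqqkqdqdPdqdqkqqd=>dqqkqdqdqPqdqdqkqqd=>dqqkqdqdqqdqdqkqqd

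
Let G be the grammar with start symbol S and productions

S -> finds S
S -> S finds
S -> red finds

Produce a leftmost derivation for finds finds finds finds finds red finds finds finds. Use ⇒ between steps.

S ⇒ finds S ⇒ finds finds S ⇒ finds finds finds S ⇒ finds finds finds S finds ⇒ finds finds finds S finds finds ⇒ finds finds finds finds S finds finds ⇒ finds finds finds finds finds S finds finds ⇒ finds finds finds finds finds red finds finds finds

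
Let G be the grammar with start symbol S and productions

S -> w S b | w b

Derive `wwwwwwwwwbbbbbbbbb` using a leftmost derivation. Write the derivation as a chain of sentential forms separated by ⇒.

S ⇒ wSb   [S -> w S b]
wSb ⇒ wwSbb   [S -> w S b]
wwSbb ⇒ wwwSbbb   [S -> w S b]
wwwSbbb ⇒ wwwwSbbbb   [S -> w S b]
wwwwSbbbb ⇒ wwwwwSbbbbb   [S -> w S b]
wwwwwSbbbbb ⇒ wwwwwwSbbbbbb   [S -> w S b]
wwwwwwSbbbbbb ⇒ wwwwwwwSbbbbbbb   [S -> w S b]
wwwwwwwSbbbbbbb ⇒ wwwwwwwwSbbbbbbbb   [S -> w S b]
wwwwwwwwSbbbbbbbb ⇒ wwwwwwwwwbbbbbbbbb   [S -> w b]

S ⇒ wSb ⇒ wwSbb ⇒ wwwSbbb ⇒ wwwwSbbbb ⇒ wwwwwSbbbbb ⇒ wwwwwwSbbbbbb ⇒ wwwwwwwSbbbbbbb ⇒ wwwwwwwwSbbbbbbbb ⇒ wwwwwwwwwbbbbbbbbb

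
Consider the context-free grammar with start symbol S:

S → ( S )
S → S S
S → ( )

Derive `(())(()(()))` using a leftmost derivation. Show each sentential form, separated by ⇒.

S ⇒ SS ⇒ (S)S ⇒ (())S ⇒ (())(S) ⇒ (())(SS) ⇒ (())(()S) ⇒ (())(()(S)) ⇒ (())(()(()))

S ⇒ SS   [S → S S]
SS ⇒ (S)S   [S → ( S )]
(S)S ⇒ (())S   [S → ( )]
(())S ⇒ (())(S)   [S → ( S )]
(())(S) ⇒ (())(SS)   [S → S S]
(())(SS) ⇒ (())(()S)   [S → ( )]
(())(()S) ⇒ (())(()(S))   [S → ( S )]
(())(()(S)) ⇒ (())(()(()))   [S → ( )]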